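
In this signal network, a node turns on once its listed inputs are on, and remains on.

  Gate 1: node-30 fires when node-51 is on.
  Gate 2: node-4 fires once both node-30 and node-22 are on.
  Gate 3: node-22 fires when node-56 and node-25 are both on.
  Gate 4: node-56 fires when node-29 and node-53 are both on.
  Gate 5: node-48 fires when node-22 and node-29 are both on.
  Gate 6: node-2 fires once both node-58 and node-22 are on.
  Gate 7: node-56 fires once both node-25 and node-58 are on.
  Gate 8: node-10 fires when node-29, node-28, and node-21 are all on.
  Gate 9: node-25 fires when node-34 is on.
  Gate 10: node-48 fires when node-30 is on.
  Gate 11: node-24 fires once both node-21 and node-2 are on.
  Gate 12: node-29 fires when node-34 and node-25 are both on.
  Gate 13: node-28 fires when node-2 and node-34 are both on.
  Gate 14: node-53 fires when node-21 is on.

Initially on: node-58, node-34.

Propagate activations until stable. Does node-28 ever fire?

node-34 is on, so node-25 fires (Gate 9).
node-25 and node-58 are on, so node-56 fires (Gate 7).
Gate 3: node-56 and node-25 on → node-22 on.
Gate 6: node-58 and node-22 on → node-2 on.
Gate 13: node-2 and node-34 on → node-28 on.

Yes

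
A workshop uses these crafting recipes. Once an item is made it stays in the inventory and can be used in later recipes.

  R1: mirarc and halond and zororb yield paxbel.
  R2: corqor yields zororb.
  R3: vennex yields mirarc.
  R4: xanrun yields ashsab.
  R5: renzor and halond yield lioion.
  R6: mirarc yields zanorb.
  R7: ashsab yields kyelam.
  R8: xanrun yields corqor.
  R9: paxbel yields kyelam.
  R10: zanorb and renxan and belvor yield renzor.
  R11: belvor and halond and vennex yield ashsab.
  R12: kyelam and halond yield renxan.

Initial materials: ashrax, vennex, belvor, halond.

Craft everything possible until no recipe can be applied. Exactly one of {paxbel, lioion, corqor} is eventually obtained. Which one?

lioion

belvor and halond and vennex → ashsab (R11).
Using R3, vennex makes mirarc.
mirarc → zanorb (R6).
Using R7, ashsab makes kyelam.
Using R12, kyelam and halond make renxan.
zanorb and renxan and belvor → renzor (R10).
Using R5, renzor and halond make lioion.
paxbel would need mirarc, halond, and zororb (R1), but zororb is never obtained. corqor would need xanrun (R8), but xanrun is never obtained.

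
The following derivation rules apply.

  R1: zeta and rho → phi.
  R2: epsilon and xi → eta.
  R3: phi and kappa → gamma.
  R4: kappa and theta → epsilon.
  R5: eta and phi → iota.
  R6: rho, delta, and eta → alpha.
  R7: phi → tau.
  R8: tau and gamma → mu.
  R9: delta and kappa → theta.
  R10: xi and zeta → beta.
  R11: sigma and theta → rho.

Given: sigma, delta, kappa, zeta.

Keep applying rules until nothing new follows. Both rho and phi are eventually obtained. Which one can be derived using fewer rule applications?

rho: delta and kappa hold, so theta follows (R9). sigma and theta hold, so rho follows (R11). [2 rule applications]
phi: delta and kappa hold, so theta follows (R9). sigma and theta hold, so rho follows (R11). From zeta and rho, R1 gives phi. [3 rule applications]
rho needs fewer.

rho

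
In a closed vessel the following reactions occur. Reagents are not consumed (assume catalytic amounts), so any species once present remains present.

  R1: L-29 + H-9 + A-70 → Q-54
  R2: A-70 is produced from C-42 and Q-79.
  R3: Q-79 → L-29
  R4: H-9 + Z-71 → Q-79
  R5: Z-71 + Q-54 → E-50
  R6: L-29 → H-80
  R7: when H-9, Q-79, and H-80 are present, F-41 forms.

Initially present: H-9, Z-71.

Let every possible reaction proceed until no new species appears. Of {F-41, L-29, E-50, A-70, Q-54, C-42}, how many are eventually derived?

2

H-9 and Z-71 present → Q-79 forms (R4).
Q-79 present → L-29 forms (R3).
L-29 present → H-80 forms (R6).
H-9, Q-79, and H-80 present → F-41 forms (R7).
F-41: reached.
L-29: reached.
E-50 would need Z-71 and Q-54 (R5), but Q-54 never forms.
A-70 would need C-42 and Q-79 (R2), but C-42 never forms.
Q-54 would need L-29, H-9, and A-70 (R1), but A-70 never forms.
No rule produces C-42, and it is not given.
Reached: F-41 and L-29 — 2 of the 6.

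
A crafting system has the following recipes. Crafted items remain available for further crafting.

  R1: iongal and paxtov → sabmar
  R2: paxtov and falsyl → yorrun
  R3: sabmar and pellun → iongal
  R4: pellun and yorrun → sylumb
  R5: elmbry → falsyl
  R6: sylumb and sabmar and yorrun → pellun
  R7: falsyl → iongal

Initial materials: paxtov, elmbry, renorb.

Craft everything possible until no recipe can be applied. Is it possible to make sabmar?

Yes

Using R5, elmbry makes falsyl.
falsyl → iongal (R7).
Using R1, iongal and paxtov make sabmar.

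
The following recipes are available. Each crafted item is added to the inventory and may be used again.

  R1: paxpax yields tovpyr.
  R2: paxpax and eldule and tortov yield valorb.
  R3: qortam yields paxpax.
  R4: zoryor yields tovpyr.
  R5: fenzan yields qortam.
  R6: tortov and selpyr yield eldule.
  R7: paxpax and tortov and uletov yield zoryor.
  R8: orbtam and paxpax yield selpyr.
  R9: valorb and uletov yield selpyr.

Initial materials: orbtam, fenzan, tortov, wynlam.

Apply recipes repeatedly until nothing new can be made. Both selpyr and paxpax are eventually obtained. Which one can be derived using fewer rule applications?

paxpax

paxpax: Using R5, fenzan makes qortam. qortam → paxpax (R3). [2 rule applications]
selpyr: fenzan → qortam (R5). Using R3, qortam makes paxpax. Using R8, orbtam and paxpax make selpyr. [3 rule applications]
paxpax needs fewer.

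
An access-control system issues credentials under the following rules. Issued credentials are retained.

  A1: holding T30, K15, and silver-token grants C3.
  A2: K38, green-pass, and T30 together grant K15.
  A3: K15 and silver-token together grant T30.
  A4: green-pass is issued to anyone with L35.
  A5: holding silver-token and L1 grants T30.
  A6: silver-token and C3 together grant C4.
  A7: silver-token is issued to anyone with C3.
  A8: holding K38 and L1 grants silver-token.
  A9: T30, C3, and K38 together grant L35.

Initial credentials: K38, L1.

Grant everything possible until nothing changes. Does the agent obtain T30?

Yes

Holding K38 and L1 grants silver-token (A8).
Holding silver-token and L1 grants T30 (A5).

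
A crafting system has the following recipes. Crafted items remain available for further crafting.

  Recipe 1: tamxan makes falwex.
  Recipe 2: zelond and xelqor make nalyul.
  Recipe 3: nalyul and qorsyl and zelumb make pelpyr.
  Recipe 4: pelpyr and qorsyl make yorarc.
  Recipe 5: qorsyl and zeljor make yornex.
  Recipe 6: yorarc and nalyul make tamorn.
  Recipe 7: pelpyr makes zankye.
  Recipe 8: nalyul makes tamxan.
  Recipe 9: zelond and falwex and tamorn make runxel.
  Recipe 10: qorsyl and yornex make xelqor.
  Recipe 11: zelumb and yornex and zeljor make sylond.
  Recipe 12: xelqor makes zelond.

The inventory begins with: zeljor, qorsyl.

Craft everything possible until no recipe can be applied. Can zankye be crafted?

zankye would need pelpyr (Recipe 7), but pelpyr is never obtained.

No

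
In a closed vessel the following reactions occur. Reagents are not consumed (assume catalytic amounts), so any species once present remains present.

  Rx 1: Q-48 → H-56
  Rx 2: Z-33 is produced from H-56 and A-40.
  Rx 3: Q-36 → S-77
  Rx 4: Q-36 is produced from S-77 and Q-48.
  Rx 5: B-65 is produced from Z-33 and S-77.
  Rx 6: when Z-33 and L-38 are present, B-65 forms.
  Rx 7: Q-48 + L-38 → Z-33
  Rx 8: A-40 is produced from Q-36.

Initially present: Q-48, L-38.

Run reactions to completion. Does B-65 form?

Q-48 and L-38 present → Z-33 forms (Rx 7).
Z-33 and L-38 present → B-65 forms (Rx 6).

Yes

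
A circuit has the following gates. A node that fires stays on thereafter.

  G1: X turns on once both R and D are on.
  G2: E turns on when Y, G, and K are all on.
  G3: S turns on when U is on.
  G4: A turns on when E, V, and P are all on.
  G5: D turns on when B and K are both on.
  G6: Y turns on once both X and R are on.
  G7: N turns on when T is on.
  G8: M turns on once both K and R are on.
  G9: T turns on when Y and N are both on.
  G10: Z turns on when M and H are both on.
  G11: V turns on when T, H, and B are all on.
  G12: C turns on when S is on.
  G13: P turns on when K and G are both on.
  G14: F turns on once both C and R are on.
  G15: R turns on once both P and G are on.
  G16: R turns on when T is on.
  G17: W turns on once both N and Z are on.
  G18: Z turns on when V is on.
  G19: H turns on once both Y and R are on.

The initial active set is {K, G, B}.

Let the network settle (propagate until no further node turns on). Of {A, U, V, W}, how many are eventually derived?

0

A would need E, V, and P (G4), but V never turns on.
No rule produces U, and it is not given.
V would need T, H, and B (G11), but T never turns on.
W would need N and Z (G17), but N never turns on.
None of the 4 are reached.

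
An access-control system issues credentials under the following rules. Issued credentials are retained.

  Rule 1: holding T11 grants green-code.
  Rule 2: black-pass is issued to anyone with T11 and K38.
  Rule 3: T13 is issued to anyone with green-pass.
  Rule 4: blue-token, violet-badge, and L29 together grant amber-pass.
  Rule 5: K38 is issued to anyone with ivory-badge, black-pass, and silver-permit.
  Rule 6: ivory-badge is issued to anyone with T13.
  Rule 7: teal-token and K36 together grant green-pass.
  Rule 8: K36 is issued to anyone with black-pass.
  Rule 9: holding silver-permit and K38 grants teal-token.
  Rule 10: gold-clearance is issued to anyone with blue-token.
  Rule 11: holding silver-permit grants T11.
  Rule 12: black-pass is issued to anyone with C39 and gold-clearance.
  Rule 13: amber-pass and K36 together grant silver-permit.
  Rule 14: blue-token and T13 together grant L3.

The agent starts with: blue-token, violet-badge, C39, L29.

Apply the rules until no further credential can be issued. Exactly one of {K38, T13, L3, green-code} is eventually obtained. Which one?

green-code

Holding blue-token grants gold-clearance (Rule 10).
Holding blue-token, violet-badge, and L29 grants amber-pass (Rule 4).
Holding C39 and gold-clearance grants black-pass (Rule 12).
Holding black-pass grants K36 (Rule 8).
Holding amber-pass and K36 grants silver-permit (Rule 13).
Holding silver-permit grants T11 (Rule 11).
Holding T11 grants green-code (Rule 1).
T13 would need green-pass (Rule 3), but green-pass is never granted. K38 would need ivory-badge, black-pass, and silver-permit (Rule 5), but ivory-badge is never granted. L3 would need blue-token and T13 (Rule 14), but T13 is never granted.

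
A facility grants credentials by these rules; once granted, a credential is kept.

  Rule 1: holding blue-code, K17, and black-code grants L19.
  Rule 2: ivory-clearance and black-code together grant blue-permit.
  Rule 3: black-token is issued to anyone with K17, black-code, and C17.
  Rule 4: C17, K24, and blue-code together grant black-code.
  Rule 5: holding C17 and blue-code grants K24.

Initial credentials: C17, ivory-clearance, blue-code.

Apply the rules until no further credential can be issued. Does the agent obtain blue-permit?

Yes

Holding C17 and blue-code grants K24 (Rule 5).
Holding C17, K24, and blue-code grants black-code (Rule 4).
Holding ivory-clearance and black-code grants blue-permit (Rule 2).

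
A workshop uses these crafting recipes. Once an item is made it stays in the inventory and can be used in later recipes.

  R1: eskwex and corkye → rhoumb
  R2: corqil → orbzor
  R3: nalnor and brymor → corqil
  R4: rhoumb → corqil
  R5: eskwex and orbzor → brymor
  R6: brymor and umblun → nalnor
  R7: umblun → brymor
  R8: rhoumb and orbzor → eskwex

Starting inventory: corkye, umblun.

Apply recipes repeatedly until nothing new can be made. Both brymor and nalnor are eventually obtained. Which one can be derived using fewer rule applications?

brymor: umblun → brymor (R7). [1 rule application]
nalnor: umblun → brymor (R7). Using R6, brymor and umblun make nalnor. [2 rule applications]
brymor needs fewer.

brymor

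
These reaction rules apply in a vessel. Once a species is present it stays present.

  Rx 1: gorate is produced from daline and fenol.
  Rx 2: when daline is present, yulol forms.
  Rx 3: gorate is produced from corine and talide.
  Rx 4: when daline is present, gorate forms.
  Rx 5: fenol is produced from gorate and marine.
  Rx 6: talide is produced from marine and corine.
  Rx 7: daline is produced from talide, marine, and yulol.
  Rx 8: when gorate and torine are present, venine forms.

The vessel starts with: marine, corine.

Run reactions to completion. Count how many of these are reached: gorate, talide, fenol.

marine and corine present → talide forms (Rx 6).
corine and talide present → gorate forms (Rx 3).
gorate and marine present → fenol forms (Rx 5).
gorate: reached.
talide: reached.
fenol: reached.
All 3 are reached.

3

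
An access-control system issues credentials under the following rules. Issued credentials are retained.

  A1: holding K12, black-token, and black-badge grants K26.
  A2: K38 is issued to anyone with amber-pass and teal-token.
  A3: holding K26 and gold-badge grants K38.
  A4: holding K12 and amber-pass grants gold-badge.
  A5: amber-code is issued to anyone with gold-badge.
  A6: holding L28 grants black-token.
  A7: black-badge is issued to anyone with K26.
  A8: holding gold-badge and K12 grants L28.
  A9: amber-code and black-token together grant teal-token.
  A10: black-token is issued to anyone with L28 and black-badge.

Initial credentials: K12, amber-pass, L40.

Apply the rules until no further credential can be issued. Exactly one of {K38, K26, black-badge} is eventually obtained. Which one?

K38

Holding K12 and amber-pass grants gold-badge (A4).
Holding gold-badge and K12 grants L28 (A8).
Holding gold-badge grants amber-code (A5).
Holding L28 grants black-token (A6).
Holding amber-code and black-token grants teal-token (A9).
Holding amber-pass and teal-token grants K38 (A2).
black-badge would need K26 (A7), but K26 is never granted. K26 would need K12, black-token, and black-badge (A1), but black-badge is never granted.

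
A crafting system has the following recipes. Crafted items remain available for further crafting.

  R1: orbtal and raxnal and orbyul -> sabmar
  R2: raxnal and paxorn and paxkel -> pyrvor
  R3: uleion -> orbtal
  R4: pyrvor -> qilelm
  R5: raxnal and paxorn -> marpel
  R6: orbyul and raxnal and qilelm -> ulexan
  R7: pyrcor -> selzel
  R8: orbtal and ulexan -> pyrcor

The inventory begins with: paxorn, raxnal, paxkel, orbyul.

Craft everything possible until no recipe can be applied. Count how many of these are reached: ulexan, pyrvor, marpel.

3

raxnal and paxorn -> marpel (R5).
raxnal and paxorn and paxkel -> pyrvor (R2).
pyrvor -> qilelm (R4).
Using R6, orbyul, raxnal, and qilelm make ulexan.
ulexan: reached.
pyrvor: reached.
marpel: reached.
All 3 are reached.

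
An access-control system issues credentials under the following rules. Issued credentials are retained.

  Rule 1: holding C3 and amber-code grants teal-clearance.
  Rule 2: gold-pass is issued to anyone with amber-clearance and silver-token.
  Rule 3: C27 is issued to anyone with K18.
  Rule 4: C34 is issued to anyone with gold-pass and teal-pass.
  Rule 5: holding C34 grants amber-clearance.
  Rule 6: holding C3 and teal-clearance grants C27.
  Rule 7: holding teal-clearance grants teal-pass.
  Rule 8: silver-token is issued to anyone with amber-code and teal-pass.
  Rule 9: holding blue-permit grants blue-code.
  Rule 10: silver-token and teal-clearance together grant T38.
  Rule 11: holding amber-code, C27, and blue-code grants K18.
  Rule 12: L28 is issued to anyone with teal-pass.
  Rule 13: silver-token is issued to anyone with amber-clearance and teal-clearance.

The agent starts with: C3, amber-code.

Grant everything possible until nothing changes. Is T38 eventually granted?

Yes

Holding C3 and amber-code grants teal-clearance (Rule 1).
Holding teal-clearance grants teal-pass (Rule 7).
Holding amber-code and teal-pass grants silver-token (Rule 8).
Holding silver-token and teal-clearance grants T38 (Rule 10).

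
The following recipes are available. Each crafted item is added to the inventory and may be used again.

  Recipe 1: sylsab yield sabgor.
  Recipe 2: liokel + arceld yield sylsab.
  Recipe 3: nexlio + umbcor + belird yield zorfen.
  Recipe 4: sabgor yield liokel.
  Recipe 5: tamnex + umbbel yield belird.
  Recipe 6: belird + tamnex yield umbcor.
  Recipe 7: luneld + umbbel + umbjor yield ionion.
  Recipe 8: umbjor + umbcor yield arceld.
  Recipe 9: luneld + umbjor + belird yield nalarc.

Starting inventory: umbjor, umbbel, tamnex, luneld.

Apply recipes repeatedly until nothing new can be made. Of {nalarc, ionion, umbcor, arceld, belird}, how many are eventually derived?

luneld + umbbel + umbjor → ionion (Recipe 7).
Using Recipe 5, tamnex and umbbel make belird.
Using Recipe 6, belird and tamnex make umbcor.
Using Recipe 9, luneld, umbjor, and belird make nalarc.
umbjor + umbcor → arceld (Recipe 8).
nalarc: reached.
ionion: reached.
umbcor: reached.
arceld: reached.
belird: reached.
All 5 are reached.

5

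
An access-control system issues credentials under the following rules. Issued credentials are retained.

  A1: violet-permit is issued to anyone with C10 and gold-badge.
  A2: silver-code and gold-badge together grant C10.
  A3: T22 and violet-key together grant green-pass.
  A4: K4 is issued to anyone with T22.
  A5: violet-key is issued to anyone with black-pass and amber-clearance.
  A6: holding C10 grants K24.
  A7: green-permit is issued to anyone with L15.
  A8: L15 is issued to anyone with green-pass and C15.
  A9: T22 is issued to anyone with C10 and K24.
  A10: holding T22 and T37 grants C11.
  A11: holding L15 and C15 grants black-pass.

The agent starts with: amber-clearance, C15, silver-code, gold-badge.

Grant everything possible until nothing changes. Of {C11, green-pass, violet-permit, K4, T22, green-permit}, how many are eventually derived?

Holding silver-code and gold-badge grants C10 (A2).
Holding C10 and gold-badge grants violet-permit (A1).
Holding C10 grants K24 (A6).
Holding C10 and K24 grants T22 (A9).
Holding T22 grants K4 (A4).
C11 would need T22 and T37 (A10), but T37 is never granted.
green-pass would need T22 and violet-key (A3), but violet-key is never granted.
violet-permit: reached.
K4: reached.
T22: reached.
green-permit would need L15 (A7), but L15 is never granted.
Reached: violet-permit, K4, and T22 — 3 of the 6.

3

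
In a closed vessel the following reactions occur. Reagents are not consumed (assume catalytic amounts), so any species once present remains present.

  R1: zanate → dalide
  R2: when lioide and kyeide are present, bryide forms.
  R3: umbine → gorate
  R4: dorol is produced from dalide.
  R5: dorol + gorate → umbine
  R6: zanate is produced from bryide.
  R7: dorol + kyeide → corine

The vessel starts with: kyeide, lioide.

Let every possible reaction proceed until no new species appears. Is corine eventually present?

Yes

lioide and kyeide present → bryide forms (R2).
bryide present → zanate forms (R6).
zanate present → dalide forms (R1).
dalide present → dorol forms (R4).
dorol and kyeide present → corine forms (R7).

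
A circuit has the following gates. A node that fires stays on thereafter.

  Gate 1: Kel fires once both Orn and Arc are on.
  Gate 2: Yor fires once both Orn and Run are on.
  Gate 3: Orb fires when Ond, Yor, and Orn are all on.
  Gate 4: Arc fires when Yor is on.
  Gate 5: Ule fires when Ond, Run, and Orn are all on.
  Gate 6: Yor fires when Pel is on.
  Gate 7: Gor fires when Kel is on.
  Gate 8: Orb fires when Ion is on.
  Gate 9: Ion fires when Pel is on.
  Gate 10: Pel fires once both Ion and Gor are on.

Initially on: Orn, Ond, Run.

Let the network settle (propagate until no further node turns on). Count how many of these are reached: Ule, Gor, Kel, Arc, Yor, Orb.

Ond, Run, and Orn are on, so Ule fires (Gate 5).
Orn and Run are on, so Yor fires (Gate 2).
Ond, Yor, and Orn are on, so Orb fires (Gate 3).
Yor is on, so Arc fires (Gate 4).
Orn and Arc are on, so Kel fires (Gate 1).
Kel is on, so Gor fires (Gate 7).
Ule: reached.
Gor: reached.
Kel: reached.
Arc: reached.
Yor: reached.
Orb: reached.
All 6 are reached.

6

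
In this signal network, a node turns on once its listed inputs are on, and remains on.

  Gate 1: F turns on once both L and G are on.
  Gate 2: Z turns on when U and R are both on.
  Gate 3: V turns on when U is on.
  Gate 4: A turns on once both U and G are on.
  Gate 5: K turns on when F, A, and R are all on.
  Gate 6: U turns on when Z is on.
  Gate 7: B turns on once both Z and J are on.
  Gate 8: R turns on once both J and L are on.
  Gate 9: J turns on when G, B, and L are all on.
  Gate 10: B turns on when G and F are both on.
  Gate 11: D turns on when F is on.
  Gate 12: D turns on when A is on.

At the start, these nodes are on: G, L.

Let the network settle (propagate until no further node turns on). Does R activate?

Gate 1: L and G on → F on.
G and F are on, so B turns on (Gate 10).
Gate 9: G, B, and L on → J on.
Gate 8: J and L on → R on.

Yes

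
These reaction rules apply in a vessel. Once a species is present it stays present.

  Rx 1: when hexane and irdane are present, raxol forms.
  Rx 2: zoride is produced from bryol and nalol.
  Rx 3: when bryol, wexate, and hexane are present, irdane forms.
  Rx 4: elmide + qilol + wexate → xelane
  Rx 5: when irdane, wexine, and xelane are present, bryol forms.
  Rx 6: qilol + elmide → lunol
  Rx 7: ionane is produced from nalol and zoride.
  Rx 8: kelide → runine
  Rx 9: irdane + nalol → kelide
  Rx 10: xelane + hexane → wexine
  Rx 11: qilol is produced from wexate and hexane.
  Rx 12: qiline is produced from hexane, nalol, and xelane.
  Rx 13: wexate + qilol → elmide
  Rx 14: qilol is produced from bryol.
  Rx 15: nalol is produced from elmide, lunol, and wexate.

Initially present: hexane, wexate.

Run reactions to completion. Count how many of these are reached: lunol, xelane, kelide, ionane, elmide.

3

wexate and hexane present → qilol forms (Rx 11).
wexate and qilol present → elmide forms (Rx 13).
elmide, qilol, and wexate present → xelane forms (Rx 4).
qilol and elmide present → lunol forms (Rx 6).
lunol: reached.
xelane: reached.
kelide would need irdane and nalol (Rx 9), but irdane never forms.
ionane would need nalol and zoride (Rx 7), but zoride never forms.
elmide: reached.
Reached: lunol, xelane, and elmide — 3 of the 5.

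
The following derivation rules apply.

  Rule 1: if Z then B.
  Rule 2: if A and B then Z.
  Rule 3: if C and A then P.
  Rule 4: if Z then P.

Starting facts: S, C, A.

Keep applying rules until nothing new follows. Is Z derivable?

Z would need A and B (Rule 2), but B is never established.

No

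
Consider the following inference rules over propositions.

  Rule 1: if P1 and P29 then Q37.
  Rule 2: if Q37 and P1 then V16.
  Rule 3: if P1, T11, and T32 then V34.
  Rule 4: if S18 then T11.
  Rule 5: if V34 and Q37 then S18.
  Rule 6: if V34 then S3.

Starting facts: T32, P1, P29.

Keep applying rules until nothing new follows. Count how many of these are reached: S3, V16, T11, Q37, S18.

P1 and P29 hold, so Q37 follows (Rule 1).
Q37 and P1 hold, so V16 follows (Rule 2).
S3 would need V34 (Rule 6), but V34 is never established.
V16: reached.
T11 would need S18 (Rule 4), but S18 is never established.
Q37: reached.
S18 would need V34 and Q37 (Rule 5), but V34 is never established.
Reached: V16 and Q37 — 2 of the 5.

2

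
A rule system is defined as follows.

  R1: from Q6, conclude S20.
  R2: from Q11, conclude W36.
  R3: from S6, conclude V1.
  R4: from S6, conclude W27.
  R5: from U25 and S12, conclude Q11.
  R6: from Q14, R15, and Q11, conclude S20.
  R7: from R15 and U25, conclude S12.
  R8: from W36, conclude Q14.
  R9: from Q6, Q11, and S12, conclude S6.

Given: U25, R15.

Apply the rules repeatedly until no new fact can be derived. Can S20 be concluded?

Yes

From R15 and U25, R7 gives S12.
U25 and S12 hold, so Q11 follows (R5).
Q11 holds, so W36 follows (R2).
From W36, R8 gives Q14.
From Q14, R15, and Q11, R6 gives S20.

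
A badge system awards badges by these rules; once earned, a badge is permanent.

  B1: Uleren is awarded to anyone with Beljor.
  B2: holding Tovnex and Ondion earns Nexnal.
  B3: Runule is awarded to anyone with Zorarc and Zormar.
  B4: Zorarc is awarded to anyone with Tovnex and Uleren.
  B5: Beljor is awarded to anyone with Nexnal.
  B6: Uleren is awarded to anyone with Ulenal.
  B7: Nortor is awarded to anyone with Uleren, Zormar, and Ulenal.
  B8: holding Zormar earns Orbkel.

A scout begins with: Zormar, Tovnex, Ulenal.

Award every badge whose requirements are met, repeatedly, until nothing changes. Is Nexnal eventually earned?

Nexnal would need Tovnex and Ondion (B2), but Ondion is never earned.

No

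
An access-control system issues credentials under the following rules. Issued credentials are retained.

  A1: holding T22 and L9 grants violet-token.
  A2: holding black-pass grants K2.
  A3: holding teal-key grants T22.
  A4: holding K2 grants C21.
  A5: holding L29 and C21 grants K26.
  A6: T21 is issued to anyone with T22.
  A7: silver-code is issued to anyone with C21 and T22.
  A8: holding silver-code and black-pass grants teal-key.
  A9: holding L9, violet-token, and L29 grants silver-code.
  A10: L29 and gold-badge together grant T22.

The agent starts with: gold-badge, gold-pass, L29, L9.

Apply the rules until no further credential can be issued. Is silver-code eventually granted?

Yes

Holding L29 and gold-badge grants T22 (A10).
Holding T22 and L9 grants violet-token (A1).
Holding L9, violet-token, and L29 grants silver-code (A9).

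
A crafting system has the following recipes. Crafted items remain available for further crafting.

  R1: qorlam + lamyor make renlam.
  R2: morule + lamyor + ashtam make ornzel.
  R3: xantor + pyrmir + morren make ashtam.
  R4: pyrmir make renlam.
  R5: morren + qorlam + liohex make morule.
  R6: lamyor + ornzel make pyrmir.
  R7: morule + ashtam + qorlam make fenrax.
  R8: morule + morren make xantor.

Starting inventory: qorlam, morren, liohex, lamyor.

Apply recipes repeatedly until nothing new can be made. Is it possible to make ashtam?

No

ashtam would need xantor, pyrmir, and morren (R3), but pyrmir is never obtained.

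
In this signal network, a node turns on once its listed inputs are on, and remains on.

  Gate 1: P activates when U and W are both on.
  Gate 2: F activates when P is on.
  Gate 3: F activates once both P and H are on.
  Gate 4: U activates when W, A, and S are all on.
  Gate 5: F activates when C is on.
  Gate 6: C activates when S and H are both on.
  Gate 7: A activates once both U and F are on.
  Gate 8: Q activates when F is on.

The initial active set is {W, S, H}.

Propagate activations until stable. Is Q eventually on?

S and H are on, so C activates (Gate 6).
Gate 5: C on → F on.
Gate 8: F on → Q on.

Yes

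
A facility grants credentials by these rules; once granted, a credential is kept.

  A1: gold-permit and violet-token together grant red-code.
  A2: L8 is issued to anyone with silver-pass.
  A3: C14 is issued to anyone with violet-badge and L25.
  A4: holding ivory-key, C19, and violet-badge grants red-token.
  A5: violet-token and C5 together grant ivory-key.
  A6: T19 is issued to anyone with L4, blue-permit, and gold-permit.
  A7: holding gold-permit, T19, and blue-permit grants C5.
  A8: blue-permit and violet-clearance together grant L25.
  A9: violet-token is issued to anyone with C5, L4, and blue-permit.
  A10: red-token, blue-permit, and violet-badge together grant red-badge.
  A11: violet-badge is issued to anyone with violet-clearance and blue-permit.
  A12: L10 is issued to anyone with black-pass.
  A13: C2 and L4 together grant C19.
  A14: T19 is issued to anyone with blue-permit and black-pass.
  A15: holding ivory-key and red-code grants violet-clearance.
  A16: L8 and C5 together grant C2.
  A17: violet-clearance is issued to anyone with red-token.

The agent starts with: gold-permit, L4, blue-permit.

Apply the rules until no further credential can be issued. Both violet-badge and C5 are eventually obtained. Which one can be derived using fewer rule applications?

C5: Holding L4, blue-permit, and gold-permit grants T19 (A6). Holding gold-permit, T19, and blue-permit grants C5 (A7). [2 rule applications]
violet-badge: Holding L4, blue-permit, and gold-permit grants T19 (A6). Holding gold-permit, T19, and blue-permit grants C5 (A7). Holding C5, L4, and blue-permit grants violet-token (A9). Holding violet-token and C5 grants ivory-key (A5). Holding gold-permit and violet-token grants red-code (A1). Holding ivory-key and red-code grants violet-clearance (A15). Holding violet-clearance and blue-permit grants violet-badge (A11). [7 rule applications]
C5 needs fewer.

C5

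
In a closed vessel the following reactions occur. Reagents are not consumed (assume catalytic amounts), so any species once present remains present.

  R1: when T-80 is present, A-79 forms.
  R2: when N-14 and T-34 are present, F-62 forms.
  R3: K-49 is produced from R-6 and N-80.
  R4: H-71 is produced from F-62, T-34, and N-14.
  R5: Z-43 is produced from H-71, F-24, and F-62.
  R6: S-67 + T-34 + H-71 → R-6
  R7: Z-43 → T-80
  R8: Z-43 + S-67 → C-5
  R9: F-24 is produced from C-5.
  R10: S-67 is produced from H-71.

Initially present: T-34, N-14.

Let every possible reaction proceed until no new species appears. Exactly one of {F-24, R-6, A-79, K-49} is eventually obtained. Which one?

R-6

N-14 and T-34 present → F-62 forms (R2).
F-62, T-34, and N-14 present → H-71 forms (R4).
H-71 present → S-67 forms (R10).
S-67, T-34, and H-71 present → R-6 forms (R6).
K-49 would need R-6 and N-80 (R3), but N-80 never forms. F-24 would need C-5 (R9), but C-5 never forms. A-79 would need T-80 (R1), but T-80 never forms.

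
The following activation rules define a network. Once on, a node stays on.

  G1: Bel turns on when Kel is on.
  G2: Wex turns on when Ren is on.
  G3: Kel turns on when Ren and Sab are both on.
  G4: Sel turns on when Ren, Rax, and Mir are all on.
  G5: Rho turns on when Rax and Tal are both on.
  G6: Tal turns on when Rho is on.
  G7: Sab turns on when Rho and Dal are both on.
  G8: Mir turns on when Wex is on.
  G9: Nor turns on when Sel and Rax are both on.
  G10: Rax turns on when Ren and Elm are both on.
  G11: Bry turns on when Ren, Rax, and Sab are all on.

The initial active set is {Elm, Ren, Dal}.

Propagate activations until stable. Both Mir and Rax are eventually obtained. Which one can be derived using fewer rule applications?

Rax

Rax: G10: Ren and Elm on → Rax on. [1 rule application]
Mir: Ren is on, so Wex turns on (G2). Wex is on, so Mir turns on (G8). [2 rule applications]
Rax needs fewer.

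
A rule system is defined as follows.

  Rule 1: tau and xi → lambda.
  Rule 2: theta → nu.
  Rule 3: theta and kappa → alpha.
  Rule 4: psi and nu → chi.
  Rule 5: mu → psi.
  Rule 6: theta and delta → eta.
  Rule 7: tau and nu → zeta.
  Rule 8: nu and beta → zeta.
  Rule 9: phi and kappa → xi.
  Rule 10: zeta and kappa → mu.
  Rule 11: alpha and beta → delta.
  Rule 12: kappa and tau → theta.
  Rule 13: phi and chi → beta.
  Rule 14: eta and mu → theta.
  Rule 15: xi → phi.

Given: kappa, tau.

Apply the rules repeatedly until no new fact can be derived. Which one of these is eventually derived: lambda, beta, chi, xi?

chi

From kappa and tau, Rule 12 gives theta.
theta holds, so nu follows (Rule 2).
From tau and nu, Rule 7 gives zeta.
zeta and kappa hold, so mu follows (Rule 10).
From mu, Rule 5 gives psi.
From psi and nu, Rule 4 gives chi.
beta would need phi and chi (Rule 13), but phi is never established. lambda would need tau and xi (Rule 1), but xi is never established. xi would need phi and kappa (Rule 9), but phi is never established.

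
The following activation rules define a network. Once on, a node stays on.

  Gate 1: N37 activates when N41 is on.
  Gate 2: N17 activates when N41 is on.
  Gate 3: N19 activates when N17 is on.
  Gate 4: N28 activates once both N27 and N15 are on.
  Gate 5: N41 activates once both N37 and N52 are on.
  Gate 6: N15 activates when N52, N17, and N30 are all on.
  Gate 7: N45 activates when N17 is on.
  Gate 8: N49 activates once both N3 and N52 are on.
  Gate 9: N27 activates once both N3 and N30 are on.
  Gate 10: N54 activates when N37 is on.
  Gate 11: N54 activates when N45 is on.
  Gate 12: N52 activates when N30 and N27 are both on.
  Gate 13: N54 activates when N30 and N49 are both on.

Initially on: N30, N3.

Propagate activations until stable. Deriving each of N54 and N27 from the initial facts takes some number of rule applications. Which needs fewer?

N27

N27: Gate 9: N3 and N30 on → N27 on. [1 rule application]
N54: N3 and N30 are on, so N27 activates (Gate 9). N30 and N27 are on, so N52 activates (Gate 12). N3 and N52 are on, so N49 activates (Gate 8). Gate 13: N30 and N49 on → N54 on. [4 rule applications]
N27 needs fewer.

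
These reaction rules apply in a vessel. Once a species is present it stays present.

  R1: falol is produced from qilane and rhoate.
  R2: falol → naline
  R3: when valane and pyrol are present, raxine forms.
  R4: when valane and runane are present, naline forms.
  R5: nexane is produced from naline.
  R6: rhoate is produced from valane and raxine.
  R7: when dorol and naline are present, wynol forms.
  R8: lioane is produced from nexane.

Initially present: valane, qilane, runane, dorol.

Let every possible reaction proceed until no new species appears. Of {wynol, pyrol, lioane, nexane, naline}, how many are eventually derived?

valane and runane present → naline forms (R4).
dorol and naline present → wynol forms (R7).
naline present → nexane forms (R5).
nexane present → lioane forms (R8).
wynol: reached.
No rule produces pyrol, and it is not given.
lioane: reached.
nexane: reached.
naline: reached.
Reached: wynol, lioane, nexane, and naline — 4 of the 5.

4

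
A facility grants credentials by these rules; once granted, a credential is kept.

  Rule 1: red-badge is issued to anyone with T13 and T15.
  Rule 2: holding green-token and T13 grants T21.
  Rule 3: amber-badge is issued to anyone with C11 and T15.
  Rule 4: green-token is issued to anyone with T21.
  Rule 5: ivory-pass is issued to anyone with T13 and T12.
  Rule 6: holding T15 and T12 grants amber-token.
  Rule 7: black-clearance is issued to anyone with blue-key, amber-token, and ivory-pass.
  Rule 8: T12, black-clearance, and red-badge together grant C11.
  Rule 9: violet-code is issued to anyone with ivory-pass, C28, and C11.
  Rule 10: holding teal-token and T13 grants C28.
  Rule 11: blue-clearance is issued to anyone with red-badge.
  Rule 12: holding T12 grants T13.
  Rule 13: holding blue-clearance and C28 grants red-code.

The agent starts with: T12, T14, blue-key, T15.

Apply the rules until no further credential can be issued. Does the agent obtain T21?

No

T21 would need green-token and T13 (Rule 2), but green-token is never granted.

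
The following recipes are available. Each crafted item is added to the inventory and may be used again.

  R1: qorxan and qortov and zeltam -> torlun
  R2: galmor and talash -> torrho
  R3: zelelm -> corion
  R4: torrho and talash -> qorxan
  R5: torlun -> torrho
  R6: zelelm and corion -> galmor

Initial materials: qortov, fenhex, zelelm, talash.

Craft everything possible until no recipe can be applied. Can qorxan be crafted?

Yes

zelelm -> corion (R3).
zelelm and corion -> galmor (R6).
galmor and talash -> torrho (R2).
torrho and talash -> qorxan (R4).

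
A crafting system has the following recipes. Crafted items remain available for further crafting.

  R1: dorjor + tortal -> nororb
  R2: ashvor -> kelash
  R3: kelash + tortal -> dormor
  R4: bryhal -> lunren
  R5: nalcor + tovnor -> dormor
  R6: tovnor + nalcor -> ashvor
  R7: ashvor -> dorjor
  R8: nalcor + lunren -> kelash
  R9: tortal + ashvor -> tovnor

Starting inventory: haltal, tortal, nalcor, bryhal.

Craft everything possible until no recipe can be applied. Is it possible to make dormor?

bryhal -> lunren (R4).
Using R8, nalcor and lunren make kelash.
kelash + tortal -> dormor (R3).

Yes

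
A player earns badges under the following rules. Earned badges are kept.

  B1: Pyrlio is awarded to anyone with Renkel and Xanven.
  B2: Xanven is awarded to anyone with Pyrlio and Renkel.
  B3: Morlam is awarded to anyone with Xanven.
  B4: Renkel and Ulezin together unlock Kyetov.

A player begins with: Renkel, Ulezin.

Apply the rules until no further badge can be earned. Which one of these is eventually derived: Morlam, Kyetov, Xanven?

Kyetov

With Renkel and Ulezin, Kyetov is earned (B4).
Morlam would need Xanven (B3), but Xanven is never earned. Xanven would need Pyrlio and Renkel (B2), but Pyrlio is never earned.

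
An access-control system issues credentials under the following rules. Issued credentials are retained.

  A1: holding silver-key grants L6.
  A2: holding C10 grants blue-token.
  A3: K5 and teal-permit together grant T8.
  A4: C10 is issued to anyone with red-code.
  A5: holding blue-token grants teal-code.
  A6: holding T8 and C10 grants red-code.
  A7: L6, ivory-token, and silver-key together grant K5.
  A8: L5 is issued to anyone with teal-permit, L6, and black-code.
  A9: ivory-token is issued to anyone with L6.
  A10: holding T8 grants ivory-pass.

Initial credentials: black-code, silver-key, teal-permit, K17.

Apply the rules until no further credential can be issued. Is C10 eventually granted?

No

C10 would need red-code (A4), but red-code is never granted.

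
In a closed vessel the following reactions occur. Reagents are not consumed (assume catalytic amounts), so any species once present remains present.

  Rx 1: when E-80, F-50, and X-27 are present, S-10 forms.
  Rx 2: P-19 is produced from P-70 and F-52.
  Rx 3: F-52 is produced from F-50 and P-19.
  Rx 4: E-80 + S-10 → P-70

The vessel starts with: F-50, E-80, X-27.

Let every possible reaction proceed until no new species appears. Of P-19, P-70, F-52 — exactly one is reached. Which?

P-70

E-80, F-50, and X-27 present → S-10 forms (Rx 1).
E-80 and S-10 present → P-70 forms (Rx 4).
P-19 would need P-70 and F-52 (Rx 2), but F-52 never forms. F-52 would need F-50 and P-19 (Rx 3), but P-19 never forms.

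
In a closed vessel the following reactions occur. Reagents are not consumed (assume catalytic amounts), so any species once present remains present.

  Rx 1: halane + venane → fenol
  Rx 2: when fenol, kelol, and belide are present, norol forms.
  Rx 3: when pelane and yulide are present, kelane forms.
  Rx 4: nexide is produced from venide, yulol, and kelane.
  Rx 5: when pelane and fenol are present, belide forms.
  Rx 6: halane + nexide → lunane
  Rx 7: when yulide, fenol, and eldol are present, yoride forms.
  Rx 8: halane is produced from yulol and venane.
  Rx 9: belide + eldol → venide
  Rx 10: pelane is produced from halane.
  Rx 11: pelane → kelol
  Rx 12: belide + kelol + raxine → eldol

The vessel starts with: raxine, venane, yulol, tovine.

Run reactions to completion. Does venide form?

Yes

yulol and venane present → halane forms (Rx 8).
halane and venane present → fenol forms (Rx 1).
halane present → pelane forms (Rx 10).
pelane present → kelol forms (Rx 11).
pelane and fenol present → belide forms (Rx 5).
belide, kelol, and raxine present → eldol forms (Rx 12).
belide and eldol present → venide forms (Rx 9).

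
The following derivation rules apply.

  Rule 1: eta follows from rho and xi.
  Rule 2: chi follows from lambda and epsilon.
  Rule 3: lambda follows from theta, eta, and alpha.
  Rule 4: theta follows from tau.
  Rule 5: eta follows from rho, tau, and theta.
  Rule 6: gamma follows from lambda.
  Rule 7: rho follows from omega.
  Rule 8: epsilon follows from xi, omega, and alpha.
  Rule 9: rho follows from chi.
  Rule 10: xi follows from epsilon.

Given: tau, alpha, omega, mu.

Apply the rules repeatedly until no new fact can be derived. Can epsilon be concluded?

epsilon would need xi, omega, and alpha (Rule 8), but xi is never established.

No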